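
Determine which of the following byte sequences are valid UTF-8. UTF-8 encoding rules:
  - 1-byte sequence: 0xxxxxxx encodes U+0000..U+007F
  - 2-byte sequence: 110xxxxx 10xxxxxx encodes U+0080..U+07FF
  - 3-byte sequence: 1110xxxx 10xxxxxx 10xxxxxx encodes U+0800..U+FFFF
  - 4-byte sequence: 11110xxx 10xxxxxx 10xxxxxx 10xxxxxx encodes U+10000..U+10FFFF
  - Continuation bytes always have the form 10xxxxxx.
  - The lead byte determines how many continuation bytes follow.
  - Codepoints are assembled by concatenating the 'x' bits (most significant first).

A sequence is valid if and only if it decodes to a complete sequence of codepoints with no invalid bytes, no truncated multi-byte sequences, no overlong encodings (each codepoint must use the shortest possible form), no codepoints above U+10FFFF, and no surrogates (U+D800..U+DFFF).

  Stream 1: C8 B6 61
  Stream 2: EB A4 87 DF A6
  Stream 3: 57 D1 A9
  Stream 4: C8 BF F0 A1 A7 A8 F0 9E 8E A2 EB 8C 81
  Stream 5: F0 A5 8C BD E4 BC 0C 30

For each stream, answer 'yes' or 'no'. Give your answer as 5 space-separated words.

Stream 1: decodes cleanly. VALID
Stream 2: decodes cleanly. VALID
Stream 3: decodes cleanly. VALID
Stream 4: decodes cleanly. VALID
Stream 5: error at byte offset 6. INVALID

Answer: yes yes yes yes no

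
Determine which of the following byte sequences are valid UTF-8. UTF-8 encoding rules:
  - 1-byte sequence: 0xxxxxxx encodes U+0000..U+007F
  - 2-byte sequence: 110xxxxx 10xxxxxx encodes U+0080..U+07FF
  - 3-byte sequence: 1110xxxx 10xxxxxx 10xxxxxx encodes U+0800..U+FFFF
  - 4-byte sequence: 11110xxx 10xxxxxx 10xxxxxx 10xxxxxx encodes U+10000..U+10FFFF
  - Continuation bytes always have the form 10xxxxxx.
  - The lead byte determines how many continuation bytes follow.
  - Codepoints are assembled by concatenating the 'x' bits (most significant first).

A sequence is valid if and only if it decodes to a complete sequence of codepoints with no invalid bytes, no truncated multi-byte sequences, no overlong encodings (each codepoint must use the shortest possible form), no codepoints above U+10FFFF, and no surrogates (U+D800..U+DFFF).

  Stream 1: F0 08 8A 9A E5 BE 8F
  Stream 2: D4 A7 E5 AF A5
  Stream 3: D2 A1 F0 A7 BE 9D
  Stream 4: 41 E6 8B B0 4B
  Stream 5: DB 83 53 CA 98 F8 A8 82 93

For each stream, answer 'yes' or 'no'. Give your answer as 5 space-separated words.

Stream 1: error at byte offset 1. INVALID
Stream 2: decodes cleanly. VALID
Stream 3: decodes cleanly. VALID
Stream 4: decodes cleanly. VALID
Stream 5: error at byte offset 5. INVALID

Answer: no yes yes yes no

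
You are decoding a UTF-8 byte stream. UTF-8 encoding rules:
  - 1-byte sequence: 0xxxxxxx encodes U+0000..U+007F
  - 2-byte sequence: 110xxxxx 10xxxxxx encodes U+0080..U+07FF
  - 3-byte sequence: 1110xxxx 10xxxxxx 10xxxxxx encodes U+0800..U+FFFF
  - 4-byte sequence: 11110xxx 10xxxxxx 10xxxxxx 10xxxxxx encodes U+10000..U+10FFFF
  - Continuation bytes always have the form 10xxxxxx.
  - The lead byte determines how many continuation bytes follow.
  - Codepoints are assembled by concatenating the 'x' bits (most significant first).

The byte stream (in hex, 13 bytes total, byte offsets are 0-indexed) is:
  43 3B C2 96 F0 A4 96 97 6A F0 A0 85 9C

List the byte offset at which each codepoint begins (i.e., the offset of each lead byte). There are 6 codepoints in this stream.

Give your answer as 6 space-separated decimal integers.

Byte[0]=43: 1-byte ASCII. cp=U+0043
Byte[1]=3B: 1-byte ASCII. cp=U+003B
Byte[2]=C2: 2-byte lead, need 1 cont bytes. acc=0x2
Byte[3]=96: continuation. acc=(acc<<6)|0x16=0x96
Completed: cp=U+0096 (starts at byte 2)
Byte[4]=F0: 4-byte lead, need 3 cont bytes. acc=0x0
Byte[5]=A4: continuation. acc=(acc<<6)|0x24=0x24
Byte[6]=96: continuation. acc=(acc<<6)|0x16=0x916
Byte[7]=97: continuation. acc=(acc<<6)|0x17=0x24597
Completed: cp=U+24597 (starts at byte 4)
Byte[8]=6A: 1-byte ASCII. cp=U+006A
Byte[9]=F0: 4-byte lead, need 3 cont bytes. acc=0x0
Byte[10]=A0: continuation. acc=(acc<<6)|0x20=0x20
Byte[11]=85: continuation. acc=(acc<<6)|0x05=0x805
Byte[12]=9C: continuation. acc=(acc<<6)|0x1C=0x2015C
Completed: cp=U+2015C (starts at byte 9)

Answer: 0 1 2 4 8 9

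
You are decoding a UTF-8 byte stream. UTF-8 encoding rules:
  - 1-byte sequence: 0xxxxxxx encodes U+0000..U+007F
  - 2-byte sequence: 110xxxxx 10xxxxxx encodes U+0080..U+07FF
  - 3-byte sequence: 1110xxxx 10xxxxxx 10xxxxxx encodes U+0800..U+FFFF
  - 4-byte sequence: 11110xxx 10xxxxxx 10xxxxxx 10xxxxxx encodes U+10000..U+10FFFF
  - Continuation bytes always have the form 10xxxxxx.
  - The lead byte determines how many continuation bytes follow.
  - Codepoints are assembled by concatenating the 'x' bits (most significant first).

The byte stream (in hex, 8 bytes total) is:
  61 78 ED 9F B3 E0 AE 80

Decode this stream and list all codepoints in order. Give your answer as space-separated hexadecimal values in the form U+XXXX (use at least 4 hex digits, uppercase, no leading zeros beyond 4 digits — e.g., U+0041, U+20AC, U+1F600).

Answer: U+0061 U+0078 U+D7F3 U+0B80

Derivation:
Byte[0]=61: 1-byte ASCII. cp=U+0061
Byte[1]=78: 1-byte ASCII. cp=U+0078
Byte[2]=ED: 3-byte lead, need 2 cont bytes. acc=0xD
Byte[3]=9F: continuation. acc=(acc<<6)|0x1F=0x35F
Byte[4]=B3: continuation. acc=(acc<<6)|0x33=0xD7F3
Completed: cp=U+D7F3 (starts at byte 2)
Byte[5]=E0: 3-byte lead, need 2 cont bytes. acc=0x0
Byte[6]=AE: continuation. acc=(acc<<6)|0x2E=0x2E
Byte[7]=80: continuation. acc=(acc<<6)|0x00=0xB80
Completed: cp=U+0B80 (starts at byte 5)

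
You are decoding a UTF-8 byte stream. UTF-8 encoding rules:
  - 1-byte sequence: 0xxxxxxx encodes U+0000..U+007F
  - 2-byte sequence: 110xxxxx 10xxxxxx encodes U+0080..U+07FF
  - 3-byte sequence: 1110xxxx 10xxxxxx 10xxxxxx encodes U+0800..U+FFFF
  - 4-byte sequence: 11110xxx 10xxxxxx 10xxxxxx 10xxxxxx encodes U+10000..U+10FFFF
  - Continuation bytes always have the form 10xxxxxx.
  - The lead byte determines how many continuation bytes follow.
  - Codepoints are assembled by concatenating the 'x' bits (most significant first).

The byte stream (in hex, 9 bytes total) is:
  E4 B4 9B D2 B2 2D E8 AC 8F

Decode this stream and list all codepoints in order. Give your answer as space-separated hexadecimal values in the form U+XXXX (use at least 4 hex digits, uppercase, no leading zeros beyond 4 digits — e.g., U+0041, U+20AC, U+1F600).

Byte[0]=E4: 3-byte lead, need 2 cont bytes. acc=0x4
Byte[1]=B4: continuation. acc=(acc<<6)|0x34=0x134
Byte[2]=9B: continuation. acc=(acc<<6)|0x1B=0x4D1B
Completed: cp=U+4D1B (starts at byte 0)
Byte[3]=D2: 2-byte lead, need 1 cont bytes. acc=0x12
Byte[4]=B2: continuation. acc=(acc<<6)|0x32=0x4B2
Completed: cp=U+04B2 (starts at byte 3)
Byte[5]=2D: 1-byte ASCII. cp=U+002D
Byte[6]=E8: 3-byte lead, need 2 cont bytes. acc=0x8
Byte[7]=AC: continuation. acc=(acc<<6)|0x2C=0x22C
Byte[8]=8F: continuation. acc=(acc<<6)|0x0F=0x8B0F
Completed: cp=U+8B0F (starts at byte 6)

Answer: U+4D1B U+04B2 U+002D U+8B0F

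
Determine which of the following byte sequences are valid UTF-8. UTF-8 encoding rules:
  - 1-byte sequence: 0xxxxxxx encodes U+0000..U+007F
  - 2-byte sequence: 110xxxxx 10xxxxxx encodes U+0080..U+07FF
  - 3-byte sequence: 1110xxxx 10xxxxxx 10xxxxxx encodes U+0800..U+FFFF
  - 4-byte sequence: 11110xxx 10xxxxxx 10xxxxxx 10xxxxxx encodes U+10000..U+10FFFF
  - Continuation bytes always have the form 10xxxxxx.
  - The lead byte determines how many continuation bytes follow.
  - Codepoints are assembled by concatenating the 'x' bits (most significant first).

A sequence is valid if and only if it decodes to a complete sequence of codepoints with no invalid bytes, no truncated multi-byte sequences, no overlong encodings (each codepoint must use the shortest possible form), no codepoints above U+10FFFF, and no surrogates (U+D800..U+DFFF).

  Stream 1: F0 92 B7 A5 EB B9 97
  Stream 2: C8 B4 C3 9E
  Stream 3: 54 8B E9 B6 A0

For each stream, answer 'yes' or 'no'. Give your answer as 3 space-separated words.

Stream 1: decodes cleanly. VALID
Stream 2: decodes cleanly. VALID
Stream 3: error at byte offset 1. INVALID

Answer: yes yes no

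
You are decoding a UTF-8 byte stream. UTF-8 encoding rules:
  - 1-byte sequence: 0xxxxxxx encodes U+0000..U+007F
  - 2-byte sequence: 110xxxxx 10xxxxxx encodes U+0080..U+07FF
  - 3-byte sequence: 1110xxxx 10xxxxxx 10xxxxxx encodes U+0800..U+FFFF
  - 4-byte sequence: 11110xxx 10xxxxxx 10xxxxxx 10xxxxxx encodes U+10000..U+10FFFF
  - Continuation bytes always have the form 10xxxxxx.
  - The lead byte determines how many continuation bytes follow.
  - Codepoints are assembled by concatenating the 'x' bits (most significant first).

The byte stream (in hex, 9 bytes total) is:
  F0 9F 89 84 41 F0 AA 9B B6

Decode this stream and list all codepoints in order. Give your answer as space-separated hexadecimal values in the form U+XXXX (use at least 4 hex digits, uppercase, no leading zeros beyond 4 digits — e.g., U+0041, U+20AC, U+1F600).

Byte[0]=F0: 4-byte lead, need 3 cont bytes. acc=0x0
Byte[1]=9F: continuation. acc=(acc<<6)|0x1F=0x1F
Byte[2]=89: continuation. acc=(acc<<6)|0x09=0x7C9
Byte[3]=84: continuation. acc=(acc<<6)|0x04=0x1F244
Completed: cp=U+1F244 (starts at byte 0)
Byte[4]=41: 1-byte ASCII. cp=U+0041
Byte[5]=F0: 4-byte lead, need 3 cont bytes. acc=0x0
Byte[6]=AA: continuation. acc=(acc<<6)|0x2A=0x2A
Byte[7]=9B: continuation. acc=(acc<<6)|0x1B=0xA9B
Byte[8]=B6: continuation. acc=(acc<<6)|0x36=0x2A6F6
Completed: cp=U+2A6F6 (starts at byte 5)

Answer: U+1F244 U+0041 U+2A6F6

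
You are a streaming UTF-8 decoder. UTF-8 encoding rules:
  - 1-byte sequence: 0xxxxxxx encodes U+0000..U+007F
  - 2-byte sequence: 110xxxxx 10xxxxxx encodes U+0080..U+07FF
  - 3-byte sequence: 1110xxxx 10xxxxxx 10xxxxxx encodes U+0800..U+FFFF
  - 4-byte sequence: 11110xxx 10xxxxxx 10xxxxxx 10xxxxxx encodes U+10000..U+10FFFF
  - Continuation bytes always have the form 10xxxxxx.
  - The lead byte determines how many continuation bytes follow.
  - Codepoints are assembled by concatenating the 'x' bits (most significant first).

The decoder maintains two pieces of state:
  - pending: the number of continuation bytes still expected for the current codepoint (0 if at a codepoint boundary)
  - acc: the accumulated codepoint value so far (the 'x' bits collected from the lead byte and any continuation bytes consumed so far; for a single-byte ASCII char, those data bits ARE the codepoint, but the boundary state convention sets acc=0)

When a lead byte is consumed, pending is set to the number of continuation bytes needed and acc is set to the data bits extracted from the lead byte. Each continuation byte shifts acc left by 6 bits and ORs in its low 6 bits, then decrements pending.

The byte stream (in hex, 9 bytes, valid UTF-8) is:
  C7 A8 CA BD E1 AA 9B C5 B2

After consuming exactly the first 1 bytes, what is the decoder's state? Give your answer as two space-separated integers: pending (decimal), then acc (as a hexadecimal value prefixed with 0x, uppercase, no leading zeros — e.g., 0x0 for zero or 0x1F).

Byte[0]=C7: 2-byte lead. pending=1, acc=0x7

Answer: 1 0x7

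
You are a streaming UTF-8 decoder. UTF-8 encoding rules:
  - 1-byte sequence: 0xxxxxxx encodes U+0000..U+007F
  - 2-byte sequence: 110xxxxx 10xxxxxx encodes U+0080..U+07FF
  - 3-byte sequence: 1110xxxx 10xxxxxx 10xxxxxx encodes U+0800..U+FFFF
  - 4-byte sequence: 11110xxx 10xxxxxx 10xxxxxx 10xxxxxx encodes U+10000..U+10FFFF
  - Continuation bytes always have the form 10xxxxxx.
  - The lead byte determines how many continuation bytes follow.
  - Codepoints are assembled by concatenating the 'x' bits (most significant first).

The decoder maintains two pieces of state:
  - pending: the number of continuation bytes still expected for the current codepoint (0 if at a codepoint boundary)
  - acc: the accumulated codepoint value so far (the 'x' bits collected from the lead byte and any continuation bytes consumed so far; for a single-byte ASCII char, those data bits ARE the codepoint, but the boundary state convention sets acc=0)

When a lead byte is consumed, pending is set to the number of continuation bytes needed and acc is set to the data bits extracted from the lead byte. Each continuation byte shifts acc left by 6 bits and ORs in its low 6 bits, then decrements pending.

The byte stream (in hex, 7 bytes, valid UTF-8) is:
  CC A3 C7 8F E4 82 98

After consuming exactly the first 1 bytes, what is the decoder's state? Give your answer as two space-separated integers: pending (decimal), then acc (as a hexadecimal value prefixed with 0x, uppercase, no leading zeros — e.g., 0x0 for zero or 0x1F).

Byte[0]=CC: 2-byte lead. pending=1, acc=0xC

Answer: 1 0xC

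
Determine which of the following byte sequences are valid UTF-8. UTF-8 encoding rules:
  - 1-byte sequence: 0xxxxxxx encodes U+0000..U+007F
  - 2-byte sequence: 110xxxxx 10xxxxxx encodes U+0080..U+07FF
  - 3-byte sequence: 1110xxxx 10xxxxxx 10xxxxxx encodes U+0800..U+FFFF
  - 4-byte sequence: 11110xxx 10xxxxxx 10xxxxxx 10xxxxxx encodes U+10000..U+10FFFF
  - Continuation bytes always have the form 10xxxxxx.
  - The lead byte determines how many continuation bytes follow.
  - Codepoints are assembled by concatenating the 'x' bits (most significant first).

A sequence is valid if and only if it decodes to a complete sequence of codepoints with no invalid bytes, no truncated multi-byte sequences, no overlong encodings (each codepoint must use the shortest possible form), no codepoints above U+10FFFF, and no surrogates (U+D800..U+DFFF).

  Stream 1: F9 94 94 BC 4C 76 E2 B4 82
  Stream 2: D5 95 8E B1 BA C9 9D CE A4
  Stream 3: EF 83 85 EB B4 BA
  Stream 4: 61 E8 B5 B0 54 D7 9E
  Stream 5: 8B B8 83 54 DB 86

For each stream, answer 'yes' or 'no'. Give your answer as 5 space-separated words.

Answer: no no yes yes no

Derivation:
Stream 1: error at byte offset 0. INVALID
Stream 2: error at byte offset 2. INVALID
Stream 3: decodes cleanly. VALID
Stream 4: decodes cleanly. VALID
Stream 5: error at byte offset 0. INVALID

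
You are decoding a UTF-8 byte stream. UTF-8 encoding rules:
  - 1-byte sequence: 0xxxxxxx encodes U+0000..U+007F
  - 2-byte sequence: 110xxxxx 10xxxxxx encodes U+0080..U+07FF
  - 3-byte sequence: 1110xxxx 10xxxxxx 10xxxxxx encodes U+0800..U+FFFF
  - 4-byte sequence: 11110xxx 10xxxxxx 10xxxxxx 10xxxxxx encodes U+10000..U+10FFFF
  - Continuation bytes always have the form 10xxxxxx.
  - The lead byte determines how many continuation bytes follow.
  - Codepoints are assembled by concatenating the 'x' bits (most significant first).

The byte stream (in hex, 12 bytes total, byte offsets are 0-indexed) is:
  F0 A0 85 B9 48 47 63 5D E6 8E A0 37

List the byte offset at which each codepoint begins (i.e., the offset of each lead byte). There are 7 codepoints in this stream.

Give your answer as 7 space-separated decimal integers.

Byte[0]=F0: 4-byte lead, need 3 cont bytes. acc=0x0
Byte[1]=A0: continuation. acc=(acc<<6)|0x20=0x20
Byte[2]=85: continuation. acc=(acc<<6)|0x05=0x805
Byte[3]=B9: continuation. acc=(acc<<6)|0x39=0x20179
Completed: cp=U+20179 (starts at byte 0)
Byte[4]=48: 1-byte ASCII. cp=U+0048
Byte[5]=47: 1-byte ASCII. cp=U+0047
Byte[6]=63: 1-byte ASCII. cp=U+0063
Byte[7]=5D: 1-byte ASCII. cp=U+005D
Byte[8]=E6: 3-byte lead, need 2 cont bytes. acc=0x6
Byte[9]=8E: continuation. acc=(acc<<6)|0x0E=0x18E
Byte[10]=A0: continuation. acc=(acc<<6)|0x20=0x63A0
Completed: cp=U+63A0 (starts at byte 8)
Byte[11]=37: 1-byte ASCII. cp=U+0037

Answer: 0 4 5 6 7 8 11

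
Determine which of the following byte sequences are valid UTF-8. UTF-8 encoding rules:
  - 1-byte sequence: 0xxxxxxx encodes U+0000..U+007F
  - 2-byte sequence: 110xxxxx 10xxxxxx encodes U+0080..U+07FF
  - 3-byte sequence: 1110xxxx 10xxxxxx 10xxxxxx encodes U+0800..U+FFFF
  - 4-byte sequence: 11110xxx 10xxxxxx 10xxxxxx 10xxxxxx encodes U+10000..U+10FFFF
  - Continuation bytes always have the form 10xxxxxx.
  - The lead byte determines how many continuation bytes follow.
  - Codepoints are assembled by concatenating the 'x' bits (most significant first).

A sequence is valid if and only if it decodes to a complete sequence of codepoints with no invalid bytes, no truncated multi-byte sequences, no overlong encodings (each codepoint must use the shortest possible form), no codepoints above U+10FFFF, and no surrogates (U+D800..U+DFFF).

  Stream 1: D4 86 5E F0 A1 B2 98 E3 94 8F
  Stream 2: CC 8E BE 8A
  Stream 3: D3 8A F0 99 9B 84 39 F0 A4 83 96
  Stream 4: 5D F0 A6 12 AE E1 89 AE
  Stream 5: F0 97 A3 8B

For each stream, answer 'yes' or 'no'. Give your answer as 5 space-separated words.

Stream 1: decodes cleanly. VALID
Stream 2: error at byte offset 2. INVALID
Stream 3: decodes cleanly. VALID
Stream 4: error at byte offset 3. INVALID
Stream 5: decodes cleanly. VALID

Answer: yes no yes no yes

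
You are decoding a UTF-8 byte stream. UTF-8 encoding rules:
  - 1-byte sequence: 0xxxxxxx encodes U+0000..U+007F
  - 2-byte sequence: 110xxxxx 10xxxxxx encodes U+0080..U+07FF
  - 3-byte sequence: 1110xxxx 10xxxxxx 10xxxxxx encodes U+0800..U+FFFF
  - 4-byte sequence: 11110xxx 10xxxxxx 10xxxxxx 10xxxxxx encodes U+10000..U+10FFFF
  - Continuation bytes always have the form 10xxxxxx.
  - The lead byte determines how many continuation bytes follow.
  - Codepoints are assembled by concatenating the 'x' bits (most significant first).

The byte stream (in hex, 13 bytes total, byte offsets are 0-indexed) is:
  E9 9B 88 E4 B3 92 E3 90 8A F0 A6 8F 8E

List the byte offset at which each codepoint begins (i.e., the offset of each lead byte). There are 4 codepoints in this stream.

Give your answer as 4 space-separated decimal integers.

Answer: 0 3 6 9

Derivation:
Byte[0]=E9: 3-byte lead, need 2 cont bytes. acc=0x9
Byte[1]=9B: continuation. acc=(acc<<6)|0x1B=0x25B
Byte[2]=88: continuation. acc=(acc<<6)|0x08=0x96C8
Completed: cp=U+96C8 (starts at byte 0)
Byte[3]=E4: 3-byte lead, need 2 cont bytes. acc=0x4
Byte[4]=B3: continuation. acc=(acc<<6)|0x33=0x133
Byte[5]=92: continuation. acc=(acc<<6)|0x12=0x4CD2
Completed: cp=U+4CD2 (starts at byte 3)
Byte[6]=E3: 3-byte lead, need 2 cont bytes. acc=0x3
Byte[7]=90: continuation. acc=(acc<<6)|0x10=0xD0
Byte[8]=8A: continuation. acc=(acc<<6)|0x0A=0x340A
Completed: cp=U+340A (starts at byte 6)
Byte[9]=F0: 4-byte lead, need 3 cont bytes. acc=0x0
Byte[10]=A6: continuation. acc=(acc<<6)|0x26=0x26
Byte[11]=8F: continuation. acc=(acc<<6)|0x0F=0x98F
Byte[12]=8E: continuation. acc=(acc<<6)|0x0E=0x263CE
Completed: cp=U+263CE (starts at byte 9)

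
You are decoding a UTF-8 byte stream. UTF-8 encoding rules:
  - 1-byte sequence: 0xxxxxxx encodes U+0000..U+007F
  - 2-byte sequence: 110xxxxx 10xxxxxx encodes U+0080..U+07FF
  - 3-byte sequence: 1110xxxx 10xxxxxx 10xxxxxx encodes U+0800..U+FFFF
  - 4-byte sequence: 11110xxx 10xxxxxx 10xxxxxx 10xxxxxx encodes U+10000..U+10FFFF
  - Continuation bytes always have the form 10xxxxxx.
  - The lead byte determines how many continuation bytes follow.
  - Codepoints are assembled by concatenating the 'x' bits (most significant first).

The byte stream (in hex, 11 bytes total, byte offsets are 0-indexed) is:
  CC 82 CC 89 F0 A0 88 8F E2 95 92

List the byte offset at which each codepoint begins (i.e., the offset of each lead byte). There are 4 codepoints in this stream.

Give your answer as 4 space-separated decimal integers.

Byte[0]=CC: 2-byte lead, need 1 cont bytes. acc=0xC
Byte[1]=82: continuation. acc=(acc<<6)|0x02=0x302
Completed: cp=U+0302 (starts at byte 0)
Byte[2]=CC: 2-byte lead, need 1 cont bytes. acc=0xC
Byte[3]=89: continuation. acc=(acc<<6)|0x09=0x309
Completed: cp=U+0309 (starts at byte 2)
Byte[4]=F0: 4-byte lead, need 3 cont bytes. acc=0x0
Byte[5]=A0: continuation. acc=(acc<<6)|0x20=0x20
Byte[6]=88: continuation. acc=(acc<<6)|0x08=0x808
Byte[7]=8F: continuation. acc=(acc<<6)|0x0F=0x2020F
Completed: cp=U+2020F (starts at byte 4)
Byte[8]=E2: 3-byte lead, need 2 cont bytes. acc=0x2
Byte[9]=95: continuation. acc=(acc<<6)|0x15=0x95
Byte[10]=92: continuation. acc=(acc<<6)|0x12=0x2552
Completed: cp=U+2552 (starts at byte 8)

Answer: 0 2 4 8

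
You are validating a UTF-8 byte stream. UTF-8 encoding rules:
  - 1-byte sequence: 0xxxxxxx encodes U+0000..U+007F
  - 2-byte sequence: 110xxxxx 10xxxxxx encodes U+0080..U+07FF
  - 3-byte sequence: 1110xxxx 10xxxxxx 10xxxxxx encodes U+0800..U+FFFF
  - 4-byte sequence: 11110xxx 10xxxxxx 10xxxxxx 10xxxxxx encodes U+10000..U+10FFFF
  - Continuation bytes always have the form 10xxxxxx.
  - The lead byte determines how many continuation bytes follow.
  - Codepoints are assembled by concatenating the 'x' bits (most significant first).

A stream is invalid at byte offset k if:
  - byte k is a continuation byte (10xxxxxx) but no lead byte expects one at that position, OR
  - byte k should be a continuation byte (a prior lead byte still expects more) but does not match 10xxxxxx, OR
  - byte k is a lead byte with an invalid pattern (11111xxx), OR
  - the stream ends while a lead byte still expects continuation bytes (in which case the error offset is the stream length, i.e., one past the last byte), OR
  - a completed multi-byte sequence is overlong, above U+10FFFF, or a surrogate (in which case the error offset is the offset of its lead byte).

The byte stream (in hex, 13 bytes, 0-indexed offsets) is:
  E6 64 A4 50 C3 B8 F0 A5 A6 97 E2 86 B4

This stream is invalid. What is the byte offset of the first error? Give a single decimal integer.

Byte[0]=E6: 3-byte lead, need 2 cont bytes. acc=0x6
Byte[1]=64: expected 10xxxxxx continuation. INVALID

Answer: 1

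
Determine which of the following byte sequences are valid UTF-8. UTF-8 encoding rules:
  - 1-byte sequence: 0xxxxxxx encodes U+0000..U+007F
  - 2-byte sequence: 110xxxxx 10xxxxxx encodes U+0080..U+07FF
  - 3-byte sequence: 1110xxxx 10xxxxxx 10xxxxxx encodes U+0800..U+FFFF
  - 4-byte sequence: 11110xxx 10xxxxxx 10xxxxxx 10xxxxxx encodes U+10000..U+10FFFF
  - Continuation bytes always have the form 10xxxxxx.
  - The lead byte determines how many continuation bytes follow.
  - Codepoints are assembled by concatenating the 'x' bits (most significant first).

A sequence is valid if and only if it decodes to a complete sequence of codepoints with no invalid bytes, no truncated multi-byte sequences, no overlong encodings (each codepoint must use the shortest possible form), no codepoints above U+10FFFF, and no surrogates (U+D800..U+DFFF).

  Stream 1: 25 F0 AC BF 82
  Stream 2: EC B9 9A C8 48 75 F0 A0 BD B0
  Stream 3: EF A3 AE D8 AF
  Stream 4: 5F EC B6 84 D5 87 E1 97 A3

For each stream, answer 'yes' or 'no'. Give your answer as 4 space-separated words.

Stream 1: decodes cleanly. VALID
Stream 2: error at byte offset 4. INVALID
Stream 3: decodes cleanly. VALID
Stream 4: decodes cleanly. VALID

Answer: yes no yes yes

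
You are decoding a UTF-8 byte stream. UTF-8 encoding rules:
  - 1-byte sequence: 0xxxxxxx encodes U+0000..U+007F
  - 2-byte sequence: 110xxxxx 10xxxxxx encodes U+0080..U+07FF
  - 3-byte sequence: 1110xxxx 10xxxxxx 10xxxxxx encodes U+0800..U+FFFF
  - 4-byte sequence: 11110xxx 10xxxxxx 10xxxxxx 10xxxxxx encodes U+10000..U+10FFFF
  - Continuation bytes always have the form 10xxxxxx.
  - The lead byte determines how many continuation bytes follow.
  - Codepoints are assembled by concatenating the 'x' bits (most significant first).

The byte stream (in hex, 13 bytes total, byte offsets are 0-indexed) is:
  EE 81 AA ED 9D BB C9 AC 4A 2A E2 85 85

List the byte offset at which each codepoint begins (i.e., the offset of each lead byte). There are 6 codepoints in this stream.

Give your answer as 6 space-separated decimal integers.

Byte[0]=EE: 3-byte lead, need 2 cont bytes. acc=0xE
Byte[1]=81: continuation. acc=(acc<<6)|0x01=0x381
Byte[2]=AA: continuation. acc=(acc<<6)|0x2A=0xE06A
Completed: cp=U+E06A (starts at byte 0)
Byte[3]=ED: 3-byte lead, need 2 cont bytes. acc=0xD
Byte[4]=9D: continuation. acc=(acc<<6)|0x1D=0x35D
Byte[5]=BB: continuation. acc=(acc<<6)|0x3B=0xD77B
Completed: cp=U+D77B (starts at byte 3)
Byte[6]=C9: 2-byte lead, need 1 cont bytes. acc=0x9
Byte[7]=AC: continuation. acc=(acc<<6)|0x2C=0x26C
Completed: cp=U+026C (starts at byte 6)
Byte[8]=4A: 1-byte ASCII. cp=U+004A
Byte[9]=2A: 1-byte ASCII. cp=U+002A
Byte[10]=E2: 3-byte lead, need 2 cont bytes. acc=0x2
Byte[11]=85: continuation. acc=(acc<<6)|0x05=0x85
Byte[12]=85: continuation. acc=(acc<<6)|0x05=0x2145
Completed: cp=U+2145 (starts at byte 10)

Answer: 0 3 6 8 9 10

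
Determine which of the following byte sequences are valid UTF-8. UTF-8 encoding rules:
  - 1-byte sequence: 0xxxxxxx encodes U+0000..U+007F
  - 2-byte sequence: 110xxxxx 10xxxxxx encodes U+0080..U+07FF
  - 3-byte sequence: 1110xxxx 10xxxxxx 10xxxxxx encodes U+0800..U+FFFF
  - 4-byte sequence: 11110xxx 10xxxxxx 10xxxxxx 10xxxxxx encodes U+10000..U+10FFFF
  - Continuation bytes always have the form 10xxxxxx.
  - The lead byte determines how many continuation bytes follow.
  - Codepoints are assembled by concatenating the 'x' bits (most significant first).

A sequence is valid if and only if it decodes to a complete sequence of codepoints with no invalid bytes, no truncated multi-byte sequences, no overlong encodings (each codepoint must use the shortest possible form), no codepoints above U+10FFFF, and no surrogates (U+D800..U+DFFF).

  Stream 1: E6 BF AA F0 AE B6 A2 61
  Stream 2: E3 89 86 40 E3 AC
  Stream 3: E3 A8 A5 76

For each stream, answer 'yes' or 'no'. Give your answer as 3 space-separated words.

Stream 1: decodes cleanly. VALID
Stream 2: error at byte offset 6. INVALID
Stream 3: decodes cleanly. VALID

Answer: yes no yes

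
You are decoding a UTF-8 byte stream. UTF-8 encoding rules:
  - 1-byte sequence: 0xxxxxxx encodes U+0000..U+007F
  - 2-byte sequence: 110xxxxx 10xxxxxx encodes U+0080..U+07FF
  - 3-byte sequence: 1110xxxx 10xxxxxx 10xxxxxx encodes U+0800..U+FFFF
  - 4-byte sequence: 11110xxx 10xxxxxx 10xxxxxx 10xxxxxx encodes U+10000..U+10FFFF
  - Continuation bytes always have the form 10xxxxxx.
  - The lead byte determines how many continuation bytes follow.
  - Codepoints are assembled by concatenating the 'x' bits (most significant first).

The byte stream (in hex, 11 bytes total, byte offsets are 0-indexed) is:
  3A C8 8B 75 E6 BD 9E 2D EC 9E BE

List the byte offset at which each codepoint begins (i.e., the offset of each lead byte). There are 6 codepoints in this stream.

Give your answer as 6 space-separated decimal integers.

Byte[0]=3A: 1-byte ASCII. cp=U+003A
Byte[1]=C8: 2-byte lead, need 1 cont bytes. acc=0x8
Byte[2]=8B: continuation. acc=(acc<<6)|0x0B=0x20B
Completed: cp=U+020B (starts at byte 1)
Byte[3]=75: 1-byte ASCII. cp=U+0075
Byte[4]=E6: 3-byte lead, need 2 cont bytes. acc=0x6
Byte[5]=BD: continuation. acc=(acc<<6)|0x3D=0x1BD
Byte[6]=9E: continuation. acc=(acc<<6)|0x1E=0x6F5E
Completed: cp=U+6F5E (starts at byte 4)
Byte[7]=2D: 1-byte ASCII. cp=U+002D
Byte[8]=EC: 3-byte lead, need 2 cont bytes. acc=0xC
Byte[9]=9E: continuation. acc=(acc<<6)|0x1E=0x31E
Byte[10]=BE: continuation. acc=(acc<<6)|0x3E=0xC7BE
Completed: cp=U+C7BE (starts at byte 8)

Answer: 0 1 3 4 7 8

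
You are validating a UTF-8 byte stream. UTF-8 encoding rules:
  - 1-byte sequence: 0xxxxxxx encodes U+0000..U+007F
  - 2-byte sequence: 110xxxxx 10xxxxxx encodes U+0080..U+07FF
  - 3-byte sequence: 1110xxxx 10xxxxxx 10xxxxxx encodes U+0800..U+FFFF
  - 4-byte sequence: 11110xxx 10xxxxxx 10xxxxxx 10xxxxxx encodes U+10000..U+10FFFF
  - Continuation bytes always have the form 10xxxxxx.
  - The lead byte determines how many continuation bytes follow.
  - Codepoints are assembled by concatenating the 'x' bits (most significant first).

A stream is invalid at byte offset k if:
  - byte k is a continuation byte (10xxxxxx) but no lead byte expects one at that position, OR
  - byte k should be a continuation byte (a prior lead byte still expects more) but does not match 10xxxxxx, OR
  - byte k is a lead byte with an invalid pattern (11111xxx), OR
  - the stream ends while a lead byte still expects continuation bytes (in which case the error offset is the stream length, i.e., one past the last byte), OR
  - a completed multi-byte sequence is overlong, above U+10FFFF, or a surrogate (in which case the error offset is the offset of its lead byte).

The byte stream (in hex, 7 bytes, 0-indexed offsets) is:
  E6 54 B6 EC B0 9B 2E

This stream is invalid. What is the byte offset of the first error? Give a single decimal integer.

Byte[0]=E6: 3-byte lead, need 2 cont bytes. acc=0x6
Byte[1]=54: expected 10xxxxxx continuation. INVALID

Answer: 1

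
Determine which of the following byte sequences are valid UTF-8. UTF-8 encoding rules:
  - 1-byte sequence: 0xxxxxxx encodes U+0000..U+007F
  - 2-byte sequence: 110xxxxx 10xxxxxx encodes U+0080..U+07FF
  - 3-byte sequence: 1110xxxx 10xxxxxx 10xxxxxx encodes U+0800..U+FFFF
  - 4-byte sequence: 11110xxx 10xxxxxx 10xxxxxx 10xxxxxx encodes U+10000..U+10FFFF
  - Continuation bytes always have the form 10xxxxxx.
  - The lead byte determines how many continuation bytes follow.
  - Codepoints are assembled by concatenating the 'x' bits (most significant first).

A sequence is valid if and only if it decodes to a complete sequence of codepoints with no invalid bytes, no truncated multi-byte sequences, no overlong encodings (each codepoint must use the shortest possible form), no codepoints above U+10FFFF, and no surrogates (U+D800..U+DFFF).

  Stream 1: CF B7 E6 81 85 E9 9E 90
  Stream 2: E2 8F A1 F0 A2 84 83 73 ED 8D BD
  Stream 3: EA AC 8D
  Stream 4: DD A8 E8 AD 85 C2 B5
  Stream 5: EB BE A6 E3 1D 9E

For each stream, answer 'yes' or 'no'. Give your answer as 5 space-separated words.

Answer: yes yes yes yes no

Derivation:
Stream 1: decodes cleanly. VALID
Stream 2: decodes cleanly. VALID
Stream 3: decodes cleanly. VALID
Stream 4: decodes cleanly. VALID
Stream 5: error at byte offset 4. INVALID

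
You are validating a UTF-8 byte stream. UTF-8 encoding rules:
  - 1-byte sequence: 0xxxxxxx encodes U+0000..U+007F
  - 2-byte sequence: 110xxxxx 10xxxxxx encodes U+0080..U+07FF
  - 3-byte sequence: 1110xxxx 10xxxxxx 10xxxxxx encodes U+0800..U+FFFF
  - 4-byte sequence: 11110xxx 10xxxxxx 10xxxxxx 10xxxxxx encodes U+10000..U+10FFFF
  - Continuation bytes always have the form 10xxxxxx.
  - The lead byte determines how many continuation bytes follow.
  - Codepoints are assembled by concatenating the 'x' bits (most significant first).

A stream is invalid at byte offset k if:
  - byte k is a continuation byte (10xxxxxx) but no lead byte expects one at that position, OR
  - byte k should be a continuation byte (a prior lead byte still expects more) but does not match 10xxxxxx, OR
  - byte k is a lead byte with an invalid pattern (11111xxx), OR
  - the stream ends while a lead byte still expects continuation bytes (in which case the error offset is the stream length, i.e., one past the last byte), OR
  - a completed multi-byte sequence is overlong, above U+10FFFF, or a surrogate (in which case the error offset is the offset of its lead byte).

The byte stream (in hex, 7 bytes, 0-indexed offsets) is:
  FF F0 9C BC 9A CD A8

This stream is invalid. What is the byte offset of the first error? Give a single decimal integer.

Byte[0]=FF: INVALID lead byte (not 0xxx/110x/1110/11110)

Answer: 0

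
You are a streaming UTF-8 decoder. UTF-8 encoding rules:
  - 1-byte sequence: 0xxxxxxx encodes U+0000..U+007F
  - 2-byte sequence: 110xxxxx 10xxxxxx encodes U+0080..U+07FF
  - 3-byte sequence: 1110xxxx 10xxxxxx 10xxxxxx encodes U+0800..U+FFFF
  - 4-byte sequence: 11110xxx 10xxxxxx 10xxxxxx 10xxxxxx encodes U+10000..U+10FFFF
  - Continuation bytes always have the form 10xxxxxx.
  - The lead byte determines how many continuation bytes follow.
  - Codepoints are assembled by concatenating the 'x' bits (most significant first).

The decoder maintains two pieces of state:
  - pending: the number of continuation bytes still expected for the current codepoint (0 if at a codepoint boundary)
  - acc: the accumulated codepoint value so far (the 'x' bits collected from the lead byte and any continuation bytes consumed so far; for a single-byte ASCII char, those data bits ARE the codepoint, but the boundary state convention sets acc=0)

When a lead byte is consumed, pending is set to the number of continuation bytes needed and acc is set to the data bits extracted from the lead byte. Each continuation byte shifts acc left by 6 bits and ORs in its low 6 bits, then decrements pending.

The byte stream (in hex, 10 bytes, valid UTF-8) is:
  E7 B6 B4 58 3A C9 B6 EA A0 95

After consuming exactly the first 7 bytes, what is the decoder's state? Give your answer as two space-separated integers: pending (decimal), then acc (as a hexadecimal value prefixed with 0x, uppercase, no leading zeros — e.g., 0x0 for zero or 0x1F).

Byte[0]=E7: 3-byte lead. pending=2, acc=0x7
Byte[1]=B6: continuation. acc=(acc<<6)|0x36=0x1F6, pending=1
Byte[2]=B4: continuation. acc=(acc<<6)|0x34=0x7DB4, pending=0
Byte[3]=58: 1-byte. pending=0, acc=0x0
Byte[4]=3A: 1-byte. pending=0, acc=0x0
Byte[5]=C9: 2-byte lead. pending=1, acc=0x9
Byte[6]=B6: continuation. acc=(acc<<6)|0x36=0x276, pending=0

Answer: 0 0x276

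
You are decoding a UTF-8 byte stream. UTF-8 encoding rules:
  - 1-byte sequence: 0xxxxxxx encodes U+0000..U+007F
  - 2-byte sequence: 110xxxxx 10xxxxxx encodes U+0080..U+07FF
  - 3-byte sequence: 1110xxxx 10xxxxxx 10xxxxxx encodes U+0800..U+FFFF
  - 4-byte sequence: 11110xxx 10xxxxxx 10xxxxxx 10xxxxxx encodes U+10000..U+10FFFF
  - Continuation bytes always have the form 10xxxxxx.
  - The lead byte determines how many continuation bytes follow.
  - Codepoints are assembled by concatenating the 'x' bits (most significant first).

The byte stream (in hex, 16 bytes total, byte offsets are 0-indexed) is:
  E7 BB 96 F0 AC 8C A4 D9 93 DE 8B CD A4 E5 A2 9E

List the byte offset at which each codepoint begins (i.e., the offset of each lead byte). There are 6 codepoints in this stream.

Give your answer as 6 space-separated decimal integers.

Byte[0]=E7: 3-byte lead, need 2 cont bytes. acc=0x7
Byte[1]=BB: continuation. acc=(acc<<6)|0x3B=0x1FB
Byte[2]=96: continuation. acc=(acc<<6)|0x16=0x7ED6
Completed: cp=U+7ED6 (starts at byte 0)
Byte[3]=F0: 4-byte lead, need 3 cont bytes. acc=0x0
Byte[4]=AC: continuation. acc=(acc<<6)|0x2C=0x2C
Byte[5]=8C: continuation. acc=(acc<<6)|0x0C=0xB0C
Byte[6]=A4: continuation. acc=(acc<<6)|0x24=0x2C324
Completed: cp=U+2C324 (starts at byte 3)
Byte[7]=D9: 2-byte lead, need 1 cont bytes. acc=0x19
Byte[8]=93: continuation. acc=(acc<<6)|0x13=0x653
Completed: cp=U+0653 (starts at byte 7)
Byte[9]=DE: 2-byte lead, need 1 cont bytes. acc=0x1E
Byte[10]=8B: continuation. acc=(acc<<6)|0x0B=0x78B
Completed: cp=U+078B (starts at byte 9)
Byte[11]=CD: 2-byte lead, need 1 cont bytes. acc=0xD
Byte[12]=A4: continuation. acc=(acc<<6)|0x24=0x364
Completed: cp=U+0364 (starts at byte 11)
Byte[13]=E5: 3-byte lead, need 2 cont bytes. acc=0x5
Byte[14]=A2: continuation. acc=(acc<<6)|0x22=0x162
Byte[15]=9E: continuation. acc=(acc<<6)|0x1E=0x589E
Completed: cp=U+589E (starts at byte 13)

Answer: 0 3 7 9 11 13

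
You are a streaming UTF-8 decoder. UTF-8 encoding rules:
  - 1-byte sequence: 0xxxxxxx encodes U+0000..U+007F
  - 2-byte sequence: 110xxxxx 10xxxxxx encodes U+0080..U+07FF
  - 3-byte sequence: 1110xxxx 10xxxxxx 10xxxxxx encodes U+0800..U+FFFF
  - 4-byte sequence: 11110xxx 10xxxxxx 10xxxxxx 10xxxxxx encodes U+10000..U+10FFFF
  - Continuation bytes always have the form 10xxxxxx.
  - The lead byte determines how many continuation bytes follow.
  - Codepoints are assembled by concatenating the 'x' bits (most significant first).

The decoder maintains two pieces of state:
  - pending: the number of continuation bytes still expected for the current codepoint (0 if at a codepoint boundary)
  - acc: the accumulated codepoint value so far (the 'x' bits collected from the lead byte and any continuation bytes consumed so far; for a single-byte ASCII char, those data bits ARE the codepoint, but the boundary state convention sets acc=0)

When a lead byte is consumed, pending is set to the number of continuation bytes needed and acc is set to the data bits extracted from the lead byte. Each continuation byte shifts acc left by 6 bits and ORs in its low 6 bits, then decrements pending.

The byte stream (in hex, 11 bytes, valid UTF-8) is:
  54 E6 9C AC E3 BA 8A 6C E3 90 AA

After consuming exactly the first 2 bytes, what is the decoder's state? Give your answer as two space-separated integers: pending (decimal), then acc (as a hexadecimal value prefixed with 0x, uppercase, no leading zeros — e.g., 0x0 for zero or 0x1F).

Byte[0]=54: 1-byte. pending=0, acc=0x0
Byte[1]=E6: 3-byte lead. pending=2, acc=0x6

Answer: 2 0x6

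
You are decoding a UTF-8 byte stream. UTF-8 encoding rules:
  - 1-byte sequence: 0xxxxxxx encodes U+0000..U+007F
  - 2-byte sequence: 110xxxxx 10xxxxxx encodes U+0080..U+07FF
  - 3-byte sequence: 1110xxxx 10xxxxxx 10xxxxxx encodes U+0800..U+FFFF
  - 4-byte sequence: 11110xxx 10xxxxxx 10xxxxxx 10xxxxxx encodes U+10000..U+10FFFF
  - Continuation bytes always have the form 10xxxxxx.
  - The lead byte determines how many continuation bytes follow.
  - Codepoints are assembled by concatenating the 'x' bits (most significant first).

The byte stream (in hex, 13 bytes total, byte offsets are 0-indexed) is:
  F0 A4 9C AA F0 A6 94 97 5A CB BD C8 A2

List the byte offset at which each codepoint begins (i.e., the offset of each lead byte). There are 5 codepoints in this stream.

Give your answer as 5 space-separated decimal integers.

Answer: 0 4 8 9 11

Derivation:
Byte[0]=F0: 4-byte lead, need 3 cont bytes. acc=0x0
Byte[1]=A4: continuation. acc=(acc<<6)|0x24=0x24
Byte[2]=9C: continuation. acc=(acc<<6)|0x1C=0x91C
Byte[3]=AA: continuation. acc=(acc<<6)|0x2A=0x2472A
Completed: cp=U+2472A (starts at byte 0)
Byte[4]=F0: 4-byte lead, need 3 cont bytes. acc=0x0
Byte[5]=A6: continuation. acc=(acc<<6)|0x26=0x26
Byte[6]=94: continuation. acc=(acc<<6)|0x14=0x994
Byte[7]=97: continuation. acc=(acc<<6)|0x17=0x26517
Completed: cp=U+26517 (starts at byte 4)
Byte[8]=5A: 1-byte ASCII. cp=U+005A
Byte[9]=CB: 2-byte lead, need 1 cont bytes. acc=0xB
Byte[10]=BD: continuation. acc=(acc<<6)|0x3D=0x2FD
Completed: cp=U+02FD (starts at byte 9)
Byte[11]=C8: 2-byte lead, need 1 cont bytes. acc=0x8
Byte[12]=A2: continuation. acc=(acc<<6)|0x22=0x222
Completed: cp=U+0222 (starts at byte 11)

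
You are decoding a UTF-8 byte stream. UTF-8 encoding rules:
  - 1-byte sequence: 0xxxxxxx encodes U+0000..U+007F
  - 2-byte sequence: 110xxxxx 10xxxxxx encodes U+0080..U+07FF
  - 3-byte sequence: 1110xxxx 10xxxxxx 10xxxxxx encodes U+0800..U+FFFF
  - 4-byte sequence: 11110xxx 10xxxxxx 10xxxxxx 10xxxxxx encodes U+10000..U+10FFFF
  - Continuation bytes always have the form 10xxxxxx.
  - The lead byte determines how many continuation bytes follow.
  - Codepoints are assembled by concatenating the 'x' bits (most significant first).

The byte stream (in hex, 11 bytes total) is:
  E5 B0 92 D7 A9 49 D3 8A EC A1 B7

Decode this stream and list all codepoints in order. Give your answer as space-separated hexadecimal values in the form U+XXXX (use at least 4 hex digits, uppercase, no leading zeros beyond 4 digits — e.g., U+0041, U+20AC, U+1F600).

Answer: U+5C12 U+05E9 U+0049 U+04CA U+C877

Derivation:
Byte[0]=E5: 3-byte lead, need 2 cont bytes. acc=0x5
Byte[1]=B0: continuation. acc=(acc<<6)|0x30=0x170
Byte[2]=92: continuation. acc=(acc<<6)|0x12=0x5C12
Completed: cp=U+5C12 (starts at byte 0)
Byte[3]=D7: 2-byte lead, need 1 cont bytes. acc=0x17
Byte[4]=A9: continuation. acc=(acc<<6)|0x29=0x5E9
Completed: cp=U+05E9 (starts at byte 3)
Byte[5]=49: 1-byte ASCII. cp=U+0049
Byte[6]=D3: 2-byte lead, need 1 cont bytes. acc=0x13
Byte[7]=8A: continuation. acc=(acc<<6)|0x0A=0x4CA
Completed: cp=U+04CA (starts at byte 6)
Byte[8]=EC: 3-byte lead, need 2 cont bytes. acc=0xC
Byte[9]=A1: continuation. acc=(acc<<6)|0x21=0x321
Byte[10]=B7: continuation. acc=(acc<<6)|0x37=0xC877
Completed: cp=U+C877 (starts at byte 8)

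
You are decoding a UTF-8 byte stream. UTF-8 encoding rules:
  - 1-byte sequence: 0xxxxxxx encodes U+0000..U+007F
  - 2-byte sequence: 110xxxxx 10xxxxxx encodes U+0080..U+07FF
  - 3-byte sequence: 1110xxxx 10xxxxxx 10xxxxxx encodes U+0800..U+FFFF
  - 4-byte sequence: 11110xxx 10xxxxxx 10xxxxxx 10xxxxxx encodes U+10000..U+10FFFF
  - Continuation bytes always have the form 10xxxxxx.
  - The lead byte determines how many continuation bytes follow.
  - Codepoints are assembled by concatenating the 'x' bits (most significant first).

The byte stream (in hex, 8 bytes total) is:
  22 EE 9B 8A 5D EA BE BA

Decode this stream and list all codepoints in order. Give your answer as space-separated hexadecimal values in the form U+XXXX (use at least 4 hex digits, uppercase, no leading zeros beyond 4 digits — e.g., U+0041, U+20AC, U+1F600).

Byte[0]=22: 1-byte ASCII. cp=U+0022
Byte[1]=EE: 3-byte lead, need 2 cont bytes. acc=0xE
Byte[2]=9B: continuation. acc=(acc<<6)|0x1B=0x39B
Byte[3]=8A: continuation. acc=(acc<<6)|0x0A=0xE6CA
Completed: cp=U+E6CA (starts at byte 1)
Byte[4]=5D: 1-byte ASCII. cp=U+005D
Byte[5]=EA: 3-byte lead, need 2 cont bytes. acc=0xA
Byte[6]=BE: continuation. acc=(acc<<6)|0x3E=0x2BE
Byte[7]=BA: continuation. acc=(acc<<6)|0x3A=0xAFBA
Completed: cp=U+AFBA (starts at byte 5)

Answer: U+0022 U+E6CA U+005D U+AFBA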